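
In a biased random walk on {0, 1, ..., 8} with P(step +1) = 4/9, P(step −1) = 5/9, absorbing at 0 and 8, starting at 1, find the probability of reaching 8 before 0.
P(hit 8 before 0) = (1 − (5/4)^1) / (1 − (5/4)^8) = 16384/325089

Let u_k denote P(reach 8 before 0 | start at k). Boundary: u_0 = 0, u_8 = 1. Recurrence: u_k = 4/9·u_{k+1} + 5/9·u_{k-1} for 1 ≤ k ≤ 7. Try u_k = A + B·r^k with r = q/p = (5/9)/(4/9) = 5/4. Substitution satisfies the recurrence; boundary conditions give:
  u_k = (1 − r^k) / (1 − r^N) = (1 − (5/4)^1) / (1 − (5/4)^8) = 16384/325089.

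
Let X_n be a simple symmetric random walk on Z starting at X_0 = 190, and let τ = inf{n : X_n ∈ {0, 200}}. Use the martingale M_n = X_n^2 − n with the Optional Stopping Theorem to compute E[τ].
E[τ] = 1900

M_n = X_n^2 − n is a martingale (since E[X_{n+1}^2 | F_n] = X_n^2 + 1). By OST (τ has finite mean in a bounded region), E[M_τ] = E[M_0] = X_0^2 − 0 = 190^2 = 36100. Also E[M_τ] = E[X_τ^2] − E[τ]. The walk exits at 0 or 200, with P(hit 200 first) = 190/200, so E[X_τ^2] = 200^2 · 190/200 + 0 = 38000. Thus E[τ] = E[X_τ^2] − E[M_τ] = 38000 − 36100 = 1900 = 190(200 − 190) = 1900.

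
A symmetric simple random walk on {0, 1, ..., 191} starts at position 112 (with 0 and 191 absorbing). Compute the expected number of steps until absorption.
E[τ | X_0 = 112] = 8848

Let v_k = E[τ | X_0 = k]. Boundary: v_0 = v_191 = 0. Recurrence: v_k = 1 + (v_{k-1} + v_{k+1})/2 for 1 ≤ k ≤ 190. The particular solution to v_k − (v_{k-1} + v_{k+1})/2 = 1 is v_k = −k^2. Adding homogeneous solution A + B k and matching boundaries gives v_k = k (191 − k). Substituting k = 112: v_112 = 112 · 79 = 8848.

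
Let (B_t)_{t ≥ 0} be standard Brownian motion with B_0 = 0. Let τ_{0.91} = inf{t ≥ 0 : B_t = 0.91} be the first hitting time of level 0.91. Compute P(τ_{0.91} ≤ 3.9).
P(τ_{0.91} ≤ 3.9) = 2(1 − Φ(0.91/√3.9)) = 2(1 − Φ(0.4608)) ≈ 0.6449

By the reflection principle for standard BM, P(τ_b ≤ t) = 2 · P(B_t ≥ b). Since B_t ~ N(0, t), P(B_t ≥ 0.91) = 1 − Φ(0.91/√t) = 1 − Φ(0.91/√3.9) = 1 − Φ(0.4608) ≈ 0.32247. Doubling: P(τ_{0.91} ≤ 3.9) ≈ 2 · 0.32247 = 0.64494 ≈ 0.6449.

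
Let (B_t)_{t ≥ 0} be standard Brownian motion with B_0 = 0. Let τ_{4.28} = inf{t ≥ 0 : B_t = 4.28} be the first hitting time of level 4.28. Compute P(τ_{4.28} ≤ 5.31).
P(τ_{4.28} ≤ 5.31) = 2(1 − Φ(4.28/√5.31)) = 2(1 − Φ(1.8574)) ≈ 0.0633

By the reflection principle for standard BM, P(τ_b ≤ t) = 2 · P(B_t ≥ b). Since B_t ~ N(0, t), P(B_t ≥ 4.28) = 1 − Φ(4.28/√t) = 1 − Φ(4.28/√5.31) = 1 − Φ(1.8574) ≈ 0.03163. Doubling: P(τ_{4.28} ≤ 5.31) ≈ 2 · 0.03163 = 0.06326 ≈ 0.0633.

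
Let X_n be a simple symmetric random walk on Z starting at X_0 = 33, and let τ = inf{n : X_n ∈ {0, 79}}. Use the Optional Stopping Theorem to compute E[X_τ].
E[X_τ] = 33

X_n is a martingale and τ is a bounded-mean stopping time (indeed τ is finite a.s. with bounded expectation since the walk is in a bounded region). By the OST, E[X_τ] = E[X_0] = 33. Equivalently: E[X_τ] = 79 · P(hit 79 first) + 0 · P(hit 0 first) = 79 · (33/79) = 33.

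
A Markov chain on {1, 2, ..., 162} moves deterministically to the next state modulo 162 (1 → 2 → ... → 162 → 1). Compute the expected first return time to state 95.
E[T_95 | X_0 = 95] = 162

The chain cycles deterministically, so starting at state 95 it returns in exactly 162 steps. Equivalently, the stationary distribution is uniform π_j = 1/162 for every state j, so by Kac's formula E[T_95] = 1/π_95 = 162.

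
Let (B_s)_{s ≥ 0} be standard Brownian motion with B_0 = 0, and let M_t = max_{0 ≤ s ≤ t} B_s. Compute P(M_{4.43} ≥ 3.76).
P(M_{4.43} ≥ 3.76) = 2·P(B_{4.43} ≥ 3.76) = 2(1 − Φ(3.76/√4.43)) ≈ 0.0740

By the reflection principle for Brownian motion, P(M_t ≥ a) = 2 · P(B_t ≥ a) for a ≥ 0. Since B_t ~ N(0, t), P(B_t ≥ 3.76) = 1 − Φ(3.76/√t) = 1 − Φ(3.76/√4.43) = 1 − Φ(1.7864). So
  P(M_{4.43} ≥ 3.76) = 2(1 − Φ(1.7864)) ≈ 0.0740.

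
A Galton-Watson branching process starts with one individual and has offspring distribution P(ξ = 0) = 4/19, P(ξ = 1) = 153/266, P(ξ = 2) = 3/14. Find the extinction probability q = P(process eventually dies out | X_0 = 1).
q = 56/57

The pgf is f(s) = 4/19 + 153/266·s + 3/14·s². The extinction probability q is the smallest fixed point of f in [0, 1]. Setting s = f(s):
  3/14·s² + (153/266 − 1)·s + 4/19 = 0
  3/14·s² − (4/19 + 3/14)·s + 4/19 = 0
which factors as (s − 1)·(3/14·s − 4/19) = 0, giving roots s = 1 and s = (4/19)/(3/14) = 56/57.
Mean offspring μ = 153/266 + 2·3/14 = 267/266 > 1 (supercritical), so q < 1. The extinction probability is the smaller root: q = (4/19)/(3/14) = 56/57.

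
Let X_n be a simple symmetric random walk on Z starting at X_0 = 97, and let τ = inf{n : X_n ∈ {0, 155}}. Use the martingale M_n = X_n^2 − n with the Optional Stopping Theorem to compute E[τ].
E[τ] = 5626

M_n = X_n^2 − n is a martingale (since E[X_{n+1}^2 | F_n] = X_n^2 + 1). By OST (τ has finite mean in a bounded region), E[M_τ] = E[M_0] = X_0^2 − 0 = 97^2 = 9409. Also E[M_τ] = E[X_τ^2] − E[τ]. The walk exits at 0 or 155, with P(hit 155 first) = 97/155, so E[X_τ^2] = 155^2 · 97/155 + 0 = 15035. Thus E[τ] = E[X_τ^2] − E[M_τ] = 15035 − 9409 = 5626 = 97(155 − 97) = 5626.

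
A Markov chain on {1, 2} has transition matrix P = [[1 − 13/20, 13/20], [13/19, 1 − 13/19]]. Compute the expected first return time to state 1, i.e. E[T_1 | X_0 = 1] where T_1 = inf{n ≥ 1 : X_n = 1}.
E[T_1 | X_0 = 1] = 1/π_1 = 39/20

For an irreducible recurrent Markov chain with stationary distribution π, E[T_i | X_0 = i] = 1/π_i (Kac's formula). Here π_1 = (13/19)/(13/20 + 13/19) = (13/19)/(507/380) = 20/39, so E[T_1 | X_0 = 1] = 1/π_1 = (13/20 + 13/19)/(13/19) = (507/380)/(13/19) = 39/20.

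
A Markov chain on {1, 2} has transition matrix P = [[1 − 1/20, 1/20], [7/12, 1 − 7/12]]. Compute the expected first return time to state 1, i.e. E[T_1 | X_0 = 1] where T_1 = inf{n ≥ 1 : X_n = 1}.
E[T_1 | X_0 = 1] = 1/π_1 = 38/35

For an irreducible recurrent Markov chain with stationary distribution π, E[T_i | X_0 = i] = 1/π_i (Kac's formula). Here π_1 = (7/12)/(1/20 + 7/12) = (7/12)/(19/30) = 35/38, so E[T_1 | X_0 = 1] = 1/π_1 = (1/20 + 7/12)/(7/12) = (19/30)/(7/12) = 38/35.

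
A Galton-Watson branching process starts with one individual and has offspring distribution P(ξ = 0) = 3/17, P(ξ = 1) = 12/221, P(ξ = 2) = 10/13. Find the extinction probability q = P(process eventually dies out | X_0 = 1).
q = 39/170

The pgf is f(s) = 3/17 + 12/221·s + 10/13·s². The extinction probability q is the smallest fixed point of f in [0, 1]. Setting s = f(s):
  10/13·s² + (12/221 − 1)·s + 3/17 = 0
  10/13·s² − (3/17 + 10/13)·s + 3/17 = 0
which factors as (s − 1)·(10/13·s − 3/17) = 0, giving roots s = 1 and s = (3/17)/(10/13) = 39/170.
Mean offspring μ = 12/221 + 2·10/13 = 352/221 > 1 (supercritical), so q < 1. The extinction probability is the smaller root: q = (3/17)/(10/13) = 39/170.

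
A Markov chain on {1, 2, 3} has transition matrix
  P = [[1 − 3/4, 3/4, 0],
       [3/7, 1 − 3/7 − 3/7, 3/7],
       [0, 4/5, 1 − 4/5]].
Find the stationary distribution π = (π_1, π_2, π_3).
π = (16/59, 28/59, 15/59)

This is a birth-death chain on three states, which satisfies detailed balance: π_1 · P_{12} = π_2 · P_{21} and π_2 · P_{23} = π_3 · P_{32}.
From π_1 · 3/4 = π_2 · 3/7: π_2/π_1 = (3/4)/(3/7) = 7/4.
From π_2 · 3/7 = π_3 · 4/5: π_3/π_2 = (3/7)/(4/5) = 15/28.
Take π_1 proportional to 1; then unnormalized π = (1, 7/4, 15/16). Normalize by dividing by the sum 59/16:
  π = (16/59, 28/59, 15/59).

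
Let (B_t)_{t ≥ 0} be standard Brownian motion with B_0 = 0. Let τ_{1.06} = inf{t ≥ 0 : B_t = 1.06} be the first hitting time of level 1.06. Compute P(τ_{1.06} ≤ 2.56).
P(τ_{1.06} ≤ 2.56) = 2(1 − Φ(1.06/√2.56)) = 2(1 − Φ(0.6625)) ≈ 0.5077

By the reflection principle for standard BM, P(τ_b ≤ t) = 2 · P(B_t ≥ b). Since B_t ~ N(0, t), P(B_t ≥ 1.06) = 1 − Φ(1.06/√t) = 1 − Φ(1.06/√2.56) = 1 − Φ(0.6625) ≈ 0.25383. Doubling: P(τ_{1.06} ≤ 2.56) ≈ 2 · 0.25383 = 0.50766 ≈ 0.5077.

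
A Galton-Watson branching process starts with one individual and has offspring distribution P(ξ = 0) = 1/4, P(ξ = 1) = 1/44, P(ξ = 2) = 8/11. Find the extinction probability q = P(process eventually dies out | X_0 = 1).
q = 11/32

The pgf is f(s) = 1/4 + 1/44·s + 8/11·s². The extinction probability q is the smallest fixed point of f in [0, 1]. Setting s = f(s):
  8/11·s² + (1/44 − 1)·s + 1/4 = 0
  8/11·s² − (1/4 + 8/11)·s + 1/4 = 0
which factors as (s − 1)·(8/11·s − 1/4) = 0, giving roots s = 1 and s = (1/4)/(8/11) = 11/32.
Mean offspring μ = 1/44 + 2·8/11 = 65/44 > 1 (supercritical), so q < 1. The extinction probability is the smaller root: q = (1/4)/(8/11) = 11/32.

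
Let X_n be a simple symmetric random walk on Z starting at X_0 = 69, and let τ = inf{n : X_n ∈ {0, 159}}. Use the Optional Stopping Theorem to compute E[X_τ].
E[X_τ] = 69

X_n is a martingale and τ is a bounded-mean stopping time (indeed τ is finite a.s. with bounded expectation since the walk is in a bounded region). By the OST, E[X_τ] = E[X_0] = 69. Equivalently: E[X_τ] = 159 · P(hit 159 first) + 0 · P(hit 0 first) = 159 · (69/159) = 69.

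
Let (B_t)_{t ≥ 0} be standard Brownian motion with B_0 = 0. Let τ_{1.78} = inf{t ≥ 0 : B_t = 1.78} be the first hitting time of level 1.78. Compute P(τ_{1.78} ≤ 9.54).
P(τ_{1.78} ≤ 9.54) = 2(1 − Φ(1.78/√9.54)) = 2(1 − Φ(0.5763)) ≈ 0.5644

By the reflection principle for standard BM, P(τ_b ≤ t) = 2 · P(B_t ≥ b). Since B_t ~ N(0, t), P(B_t ≥ 1.78) = 1 − Φ(1.78/√t) = 1 − Φ(1.78/√9.54) = 1 − Φ(0.5763) ≈ 0.28221. Doubling: P(τ_{1.78} ≤ 9.54) ≈ 2 · 0.28221 = 0.56442 ≈ 0.5644.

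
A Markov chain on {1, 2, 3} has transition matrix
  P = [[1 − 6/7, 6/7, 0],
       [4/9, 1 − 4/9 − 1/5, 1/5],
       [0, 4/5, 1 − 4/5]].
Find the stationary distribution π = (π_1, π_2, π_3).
π = (56/191, 108/191, 27/191)

This is a birth-death chain on three states, which satisfies detailed balance: π_1 · P_{12} = π_2 · P_{21} and π_2 · P_{23} = π_3 · P_{32}.
From π_1 · 6/7 = π_2 · 4/9: π_2/π_1 = (6/7)/(4/9) = 27/14.
From π_2 · 1/5 = π_3 · 4/5: π_3/π_2 = (1/5)/(4/5) = 1/4.
Take π_1 proportional to 1; then unnormalized π = (1, 27/14, 27/56). Normalize by dividing by the sum 191/56:
  π = (56/191, 108/191, 27/191).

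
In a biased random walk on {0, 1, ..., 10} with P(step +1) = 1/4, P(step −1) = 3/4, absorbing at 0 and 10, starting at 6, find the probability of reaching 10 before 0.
P(hit 10 before 0) = (1 − (3)^6) / (1 − (3)^10) = 91/7381

Let u_k denote P(reach 10 before 0 | start at k). Boundary: u_0 = 0, u_10 = 1. Recurrence: u_k = 1/4·u_{k+1} + 3/4·u_{k-1} for 1 ≤ k ≤ 9. Try u_k = A + B·r^k with r = q/p = (3/4)/(1/4) = 3. Substitution satisfies the recurrence; boundary conditions give:
  u_k = (1 − r^k) / (1 − r^N) = (1 − (3)^6) / (1 − (3)^10) = 91/7381.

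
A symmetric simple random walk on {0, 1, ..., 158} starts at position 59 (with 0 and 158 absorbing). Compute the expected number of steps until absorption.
E[τ | X_0 = 59] = 5841

Let v_k = E[τ | X_0 = k]. Boundary: v_0 = v_158 = 0. Recurrence: v_k = 1 + (v_{k-1} + v_{k+1})/2 for 1 ≤ k ≤ 157. The particular solution to v_k − (v_{k-1} + v_{k+1})/2 = 1 is v_k = −k^2. Adding homogeneous solution A + B k and matching boundaries gives v_k = k (158 − k). Substituting k = 59: v_59 = 59 · 99 = 5841.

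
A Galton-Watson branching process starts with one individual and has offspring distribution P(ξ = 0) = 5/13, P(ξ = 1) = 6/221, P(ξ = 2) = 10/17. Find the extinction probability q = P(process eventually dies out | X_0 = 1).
q = 17/26

The pgf is f(s) = 5/13 + 6/221·s + 10/17·s². The extinction probability q is the smallest fixed point of f in [0, 1]. Setting s = f(s):
  10/17·s² + (6/221 − 1)·s + 5/13 = 0
  10/17·s² − (5/13 + 10/17)·s + 5/13 = 0
which factors as (s − 1)·(10/17·s − 5/13) = 0, giving roots s = 1 and s = (5/13)/(10/17) = 17/26.
Mean offspring μ = 6/221 + 2·10/17 = 266/221 > 1 (supercritical), so q < 1. The extinction probability is the smaller root: q = (5/13)/(10/17) = 17/26.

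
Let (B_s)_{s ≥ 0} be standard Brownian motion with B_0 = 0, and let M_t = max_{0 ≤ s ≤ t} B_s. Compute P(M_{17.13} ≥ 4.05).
P(M_{17.13} ≥ 4.05) = 2·P(B_{17.13} ≥ 4.05) = 2(1 − Φ(4.05/√17.13)) ≈ 0.3278

By the reflection principle for Brownian motion, P(M_t ≥ a) = 2 · P(B_t ≥ a) for a ≥ 0. Since B_t ~ N(0, t), P(B_t ≥ 4.05) = 1 − Φ(4.05/√t) = 1 − Φ(4.05/√17.13) = 1 − Φ(0.9785). So
  P(M_{17.13} ≥ 4.05) = 2(1 − Φ(0.9785)) ≈ 0.3278.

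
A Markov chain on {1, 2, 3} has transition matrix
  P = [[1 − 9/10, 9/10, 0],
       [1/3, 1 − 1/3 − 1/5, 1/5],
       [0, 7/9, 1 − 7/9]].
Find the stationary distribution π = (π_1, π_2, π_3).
π = (175/769, 945/1538, 243/1538)

This is a birth-death chain on three states, which satisfies detailed balance: π_1 · P_{12} = π_2 · P_{21} and π_2 · P_{23} = π_3 · P_{32}.
From π_1 · 9/10 = π_2 · 1/3: π_2/π_1 = (9/10)/(1/3) = 27/10.
From π_2 · 1/5 = π_3 · 7/9: π_3/π_2 = (1/5)/(7/9) = 9/35.
Take π_1 proportional to 1; then unnormalized π = (1, 27/10, 243/350). Normalize by dividing by the sum 769/175:
  π = (175/769, 945/1538, 243/1538).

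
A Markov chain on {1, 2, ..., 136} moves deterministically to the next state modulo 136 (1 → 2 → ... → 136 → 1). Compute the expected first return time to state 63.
E[T_63 | X_0 = 63] = 136

The chain cycles deterministically, so starting at state 63 it returns in exactly 136 steps. Equivalently, the stationary distribution is uniform π_j = 1/136 for every state j, so by Kac's formula E[T_63] = 1/π_63 = 136.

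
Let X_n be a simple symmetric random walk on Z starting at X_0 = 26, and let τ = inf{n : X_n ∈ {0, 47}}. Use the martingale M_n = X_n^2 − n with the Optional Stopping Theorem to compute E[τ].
E[τ] = 546

M_n = X_n^2 − n is a martingale (since E[X_{n+1}^2 | F_n] = X_n^2 + 1). By OST (τ has finite mean in a bounded region), E[M_τ] = E[M_0] = X_0^2 − 0 = 26^2 = 676. Also E[M_τ] = E[X_τ^2] − E[τ]. The walk exits at 0 or 47, with P(hit 47 first) = 26/47, so E[X_τ^2] = 47^2 · 26/47 + 0 = 1222. Thus E[τ] = E[X_τ^2] − E[M_τ] = 1222 − 676 = 546 = 26(47 − 26) = 546.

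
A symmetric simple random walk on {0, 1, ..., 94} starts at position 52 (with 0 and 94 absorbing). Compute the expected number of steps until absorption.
E[τ | X_0 = 52] = 2184

Let v_k = E[τ | X_0 = k]. Boundary: v_0 = v_94 = 0. Recurrence: v_k = 1 + (v_{k-1} + v_{k+1})/2 for 1 ≤ k ≤ 93. The particular solution to v_k − (v_{k-1} + v_{k+1})/2 = 1 is v_k = −k^2. Adding homogeneous solution A + B k and matching boundaries gives v_k = k (94 − k). Substituting k = 52: v_52 = 52 · 42 = 2184.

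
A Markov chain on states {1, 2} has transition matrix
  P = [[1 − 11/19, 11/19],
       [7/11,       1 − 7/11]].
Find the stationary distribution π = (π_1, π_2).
π_1 = 133/254, π_2 = 121/254

Solve πP = π with π_1 + π_2 = 1. From πP = π: π_1 · (1 − 11/19) + π_2 · 7/11 = π_1 ⇒ π_2 · 7/11 = π_1 · 11/19 ⇒ π_2/π_1 = (11/19)/(7/11) = 121/133. Together with π_1 + π_2 = 1:
  π_1 = (7/11)/(11/19 + 7/11) = (7/11)/(254/209) = 133/254,
  π_2 = (11/19)/(11/19 + 7/11) = (11/19)/(254/209) = 121/254.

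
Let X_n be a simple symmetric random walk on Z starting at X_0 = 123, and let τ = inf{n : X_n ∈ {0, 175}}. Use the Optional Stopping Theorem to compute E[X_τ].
E[X_τ] = 123

X_n is a martingale and τ is a bounded-mean stopping time (indeed τ is finite a.s. with bounded expectation since the walk is in a bounded region). By the OST, E[X_τ] = E[X_0] = 123. Equivalently: E[X_τ] = 175 · P(hit 175 first) + 0 · P(hit 0 first) = 175 · (123/175) = 123.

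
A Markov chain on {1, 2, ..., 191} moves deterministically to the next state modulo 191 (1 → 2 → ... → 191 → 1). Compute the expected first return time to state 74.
E[T_74 | X_0 = 74] = 191

The chain cycles deterministically, so starting at state 74 it returns in exactly 191 steps. Equivalently, the stationary distribution is uniform π_j = 1/191 for every state j, so by Kac's formula E[T_74] = 1/π_74 = 191.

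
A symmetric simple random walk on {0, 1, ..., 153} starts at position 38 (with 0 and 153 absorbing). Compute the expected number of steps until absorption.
E[τ | X_0 = 38] = 4370

Let v_k = E[τ | X_0 = k]. Boundary: v_0 = v_153 = 0. Recurrence: v_k = 1 + (v_{k-1} + v_{k+1})/2 for 1 ≤ k ≤ 152. The particular solution to v_k − (v_{k-1} + v_{k+1})/2 = 1 is v_k = −k^2. Adding homogeneous solution A + B k and matching boundaries gives v_k = k (153 − k). Substituting k = 38: v_38 = 38 · 115 = 4370.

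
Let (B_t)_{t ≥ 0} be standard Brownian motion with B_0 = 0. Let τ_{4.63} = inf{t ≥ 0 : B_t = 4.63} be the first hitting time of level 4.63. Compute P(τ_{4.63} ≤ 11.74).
P(τ_{4.63} ≤ 11.74) = 2(1 − Φ(4.63/√11.74)) = 2(1 − Φ(1.3513)) ≈ 0.1766

By the reflection principle for standard BM, P(τ_b ≤ t) = 2 · P(B_t ≥ b). Since B_t ~ N(0, t), P(B_t ≥ 4.63) = 1 − Φ(4.63/√t) = 1 − Φ(4.63/√11.74) = 1 − Φ(1.3513) ≈ 0.08830. Doubling: P(τ_{4.63} ≤ 11.74) ≈ 2 · 0.08830 = 0.17660 ≈ 0.1766.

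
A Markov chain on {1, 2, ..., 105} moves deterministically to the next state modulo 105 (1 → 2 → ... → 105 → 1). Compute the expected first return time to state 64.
E[T_64 | X_0 = 64] = 105

The chain cycles deterministically, so starting at state 64 it returns in exactly 105 steps. Equivalently, the stationary distribution is uniform π_j = 1/105 for every state j, so by Kac's formula E[T_64] = 1/π_64 = 105.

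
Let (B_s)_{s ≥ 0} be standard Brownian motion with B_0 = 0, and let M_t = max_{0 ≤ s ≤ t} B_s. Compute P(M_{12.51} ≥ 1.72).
P(M_{12.51} ≥ 1.72) = 2·P(B_{12.51} ≥ 1.72) = 2(1 − Φ(1.72/√12.51)) ≈ 0.6268

By the reflection principle for Brownian motion, P(M_t ≥ a) = 2 · P(B_t ≥ a) for a ≥ 0. Since B_t ~ N(0, t), P(B_t ≥ 1.72) = 1 − Φ(1.72/√t) = 1 − Φ(1.72/√12.51) = 1 − Φ(0.4863). So
  P(M_{12.51} ≥ 1.72) = 2(1 − Φ(0.4863)) ≈ 0.6268.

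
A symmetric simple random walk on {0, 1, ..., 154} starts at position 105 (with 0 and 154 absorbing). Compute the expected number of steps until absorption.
E[τ | X_0 = 105] = 5145

Let v_k = E[τ | X_0 = k]. Boundary: v_0 = v_154 = 0. Recurrence: v_k = 1 + (v_{k-1} + v_{k+1})/2 for 1 ≤ k ≤ 153. The particular solution to v_k − (v_{k-1} + v_{k+1})/2 = 1 is v_k = −k^2. Adding homogeneous solution A + B k and matching boundaries gives v_k = k (154 − k). Substituting k = 105: v_105 = 105 · 49 = 5145.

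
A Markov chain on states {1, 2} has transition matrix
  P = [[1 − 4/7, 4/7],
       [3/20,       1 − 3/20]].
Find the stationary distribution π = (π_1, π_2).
π_1 = 21/101, π_2 = 80/101

Solve πP = π with π_1 + π_2 = 1. From πP = π: π_1 · (1 − 4/7) + π_2 · 3/20 = π_1 ⇒ π_2 · 3/20 = π_1 · 4/7 ⇒ π_2/π_1 = (4/7)/(3/20) = 80/21. Together with π_1 + π_2 = 1:
  π_1 = (3/20)/(4/7 + 3/20) = (3/20)/(101/140) = 21/101,
  π_2 = (4/7)/(4/7 + 3/20) = (4/7)/(101/140) = 80/101.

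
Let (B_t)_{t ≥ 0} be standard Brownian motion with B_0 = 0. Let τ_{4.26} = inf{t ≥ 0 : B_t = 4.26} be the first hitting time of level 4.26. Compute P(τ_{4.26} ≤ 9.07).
P(τ_{4.26} ≤ 9.07) = 2(1 − Φ(4.26/√9.07)) = 2(1 − Φ(1.4145)) ≈ 0.1572

By the reflection principle for standard BM, P(τ_b ≤ t) = 2 · P(B_t ≥ b). Since B_t ~ N(0, t), P(B_t ≥ 4.26) = 1 − Φ(4.26/√t) = 1 − Φ(4.26/√9.07) = 1 − Φ(1.4145) ≈ 0.07861. Doubling: P(τ_{4.26} ≤ 9.07) ≈ 2 · 0.07861 = 0.15722 ≈ 0.1572.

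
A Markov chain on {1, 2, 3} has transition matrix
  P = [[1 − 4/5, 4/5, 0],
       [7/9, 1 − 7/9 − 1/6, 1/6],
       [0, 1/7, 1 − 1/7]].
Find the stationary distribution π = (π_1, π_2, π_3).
π = (35/113, 36/113, 42/113)

This is a birth-death chain on three states, which satisfies detailed balance: π_1 · P_{12} = π_2 · P_{21} and π_2 · P_{23} = π_3 · P_{32}.
From π_1 · 4/5 = π_2 · 7/9: π_2/π_1 = (4/5)/(7/9) = 36/35.
From π_2 · 1/6 = π_3 · 1/7: π_3/π_2 = (1/6)/(1/7) = 7/6.
Take π_1 proportional to 1; then unnormalized π = (1, 36/35, 6/5). Normalize by dividing by the sum 113/35:
  π = (35/113, 36/113, 42/113).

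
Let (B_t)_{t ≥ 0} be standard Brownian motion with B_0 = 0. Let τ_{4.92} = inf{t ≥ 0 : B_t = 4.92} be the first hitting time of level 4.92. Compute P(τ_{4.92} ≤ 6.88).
P(τ_{4.92} ≤ 6.88) = 2(1 − Φ(4.92/√6.88)) = 2(1 − Φ(1.8757)) ≈ 0.0607

By the reflection principle for standard BM, P(τ_b ≤ t) = 2 · P(B_t ≥ b). Since B_t ~ N(0, t), P(B_t ≥ 4.92) = 1 − Φ(4.92/√t) = 1 − Φ(4.92/√6.88) = 1 − Φ(1.8757) ≈ 0.03035. Doubling: P(τ_{4.92} ≤ 6.88) ≈ 2 · 0.03035 = 0.06070 ≈ 0.0607.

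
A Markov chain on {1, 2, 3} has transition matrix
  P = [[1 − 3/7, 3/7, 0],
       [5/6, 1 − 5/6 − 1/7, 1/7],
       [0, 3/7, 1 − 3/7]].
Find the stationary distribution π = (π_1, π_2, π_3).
π = (35/59, 18/59, 6/59)

This is a birth-death chain on three states, which satisfies detailed balance: π_1 · P_{12} = π_2 · P_{21} and π_2 · P_{23} = π_3 · P_{32}.
From π_1 · 3/7 = π_2 · 5/6: π_2/π_1 = (3/7)/(5/6) = 18/35.
From π_2 · 1/7 = π_3 · 3/7: π_3/π_2 = (1/7)/(3/7) = 1/3.
Take π_1 proportional to 1; then unnormalized π = (1, 18/35, 6/35). Normalize by dividing by the sum 59/35:
  π = (35/59, 18/59, 6/59).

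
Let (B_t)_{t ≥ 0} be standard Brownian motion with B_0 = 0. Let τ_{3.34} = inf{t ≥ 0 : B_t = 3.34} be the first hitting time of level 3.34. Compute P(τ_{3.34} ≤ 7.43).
P(τ_{3.34} ≤ 7.43) = 2(1 − Φ(3.34/√7.43)) = 2(1 − Φ(1.2253)) ≈ 0.2205

By the reflection principle for standard BM, P(τ_b ≤ t) = 2 · P(B_t ≥ b). Since B_t ~ N(0, t), P(B_t ≥ 3.34) = 1 − Φ(3.34/√t) = 1 − Φ(3.34/√7.43) = 1 − Φ(1.2253) ≈ 0.11023. Doubling: P(τ_{3.34} ≤ 7.43) ≈ 2 · 0.11023 = 0.22046 ≈ 0.2205.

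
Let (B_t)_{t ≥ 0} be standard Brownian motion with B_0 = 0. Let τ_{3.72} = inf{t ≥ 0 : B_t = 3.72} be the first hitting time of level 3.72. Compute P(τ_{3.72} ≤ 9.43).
P(τ_{3.72} ≤ 9.43) = 2(1 − Φ(3.72/√9.43)) = 2(1 − Φ(1.2114)) ≈ 0.2257

By the reflection principle for standard BM, P(τ_b ≤ t) = 2 · P(B_t ≥ b). Since B_t ~ N(0, t), P(B_t ≥ 3.72) = 1 − Φ(3.72/√t) = 1 − Φ(3.72/√9.43) = 1 − Φ(1.2114) ≈ 0.11287. Doubling: P(τ_{3.72} ≤ 9.43) ≈ 2 · 0.11287 = 0.22574 ≈ 0.2257.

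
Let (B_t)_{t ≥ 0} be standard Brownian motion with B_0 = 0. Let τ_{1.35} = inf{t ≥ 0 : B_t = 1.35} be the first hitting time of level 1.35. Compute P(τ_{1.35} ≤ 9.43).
P(τ_{1.35} ≤ 9.43) = 2(1 − Φ(1.35/√9.43)) = 2(1 − Φ(0.4396)) ≈ 0.6602

By the reflection principle for standard BM, P(τ_b ≤ t) = 2 · P(B_t ≥ b). Since B_t ~ N(0, t), P(B_t ≥ 1.35) = 1 − Φ(1.35/√t) = 1 − Φ(1.35/√9.43) = 1 − Φ(0.4396) ≈ 0.33011. Doubling: P(τ_{1.35} ≤ 9.43) ≈ 2 · 0.33011 = 0.66022 ≈ 0.6602.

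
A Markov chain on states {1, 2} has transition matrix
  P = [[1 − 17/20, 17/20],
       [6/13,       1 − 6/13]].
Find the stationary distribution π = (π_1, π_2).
π_1 = 120/341, π_2 = 221/341

Solve πP = π with π_1 + π_2 = 1. From πP = π: π_1 · (1 − 17/20) + π_2 · 6/13 = π_1 ⇒ π_2 · 6/13 = π_1 · 17/20 ⇒ π_2/π_1 = (17/20)/(6/13) = 221/120. Together with π_1 + π_2 = 1:
  π_1 = (6/13)/(17/20 + 6/13) = (6/13)/(341/260) = 120/341,
  π_2 = (17/20)/(17/20 + 6/13) = (17/20)/(341/260) = 221/341.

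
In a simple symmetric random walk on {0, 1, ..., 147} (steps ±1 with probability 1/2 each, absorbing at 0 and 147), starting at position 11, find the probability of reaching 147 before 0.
P(hit 147 before 0) = 11/147

Let u_k = P(hit 147 before 0 | start at k). Then u_0 = 0, u_147 = 1, and u_k = u_{k-1}/2 + u_{k+1}/2 for 1 ≤ k ≤ 146. This harmonic recurrence is solved by u_k = k/147, giving u_11 = 11/147.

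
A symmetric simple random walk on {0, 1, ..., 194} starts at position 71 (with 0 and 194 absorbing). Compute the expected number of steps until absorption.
E[τ | X_0 = 71] = 8733

Let v_k = E[τ | X_0 = k]. Boundary: v_0 = v_194 = 0. Recurrence: v_k = 1 + (v_{k-1} + v_{k+1})/2 for 1 ≤ k ≤ 193. The particular solution to v_k − (v_{k-1} + v_{k+1})/2 = 1 is v_k = −k^2. Adding homogeneous solution A + B k and matching boundaries gives v_k = k (194 − k). Substituting k = 71: v_71 = 71 · 123 = 8733.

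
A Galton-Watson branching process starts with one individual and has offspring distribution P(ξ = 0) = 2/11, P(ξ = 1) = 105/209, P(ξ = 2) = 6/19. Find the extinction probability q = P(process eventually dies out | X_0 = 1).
q = 19/33

The pgf is f(s) = 2/11 + 105/209·s + 6/19·s². The extinction probability q is the smallest fixed point of f in [0, 1]. Setting s = f(s):
  6/19·s² + (105/209 − 1)·s + 2/11 = 0
  6/19·s² − (2/11 + 6/19)·s + 2/11 = 0
which factors as (s − 1)·(6/19·s − 2/11) = 0, giving roots s = 1 and s = (2/11)/(6/19) = 19/33.
Mean offspring μ = 105/209 + 2·6/19 = 237/209 > 1 (supercritical), so q < 1. The extinction probability is the smaller root: q = (2/11)/(6/19) = 19/33.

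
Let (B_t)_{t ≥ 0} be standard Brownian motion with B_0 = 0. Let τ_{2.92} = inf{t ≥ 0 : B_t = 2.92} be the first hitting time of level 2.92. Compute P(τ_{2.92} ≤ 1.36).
P(τ_{2.92} ≤ 1.36) = 2(1 − Φ(2.92/√1.36)) = 2(1 − Φ(2.5039)) ≈ 0.0123

By the reflection principle for standard BM, P(τ_b ≤ t) = 2 · P(B_t ≥ b). Since B_t ~ N(0, t), P(B_t ≥ 2.92) = 1 − Φ(2.92/√t) = 1 − Φ(2.92/√1.36) = 1 − Φ(2.5039) ≈ 0.00614. Doubling: P(τ_{2.92} ≤ 1.36) ≈ 2 · 0.00614 = 0.01228 ≈ 0.0123.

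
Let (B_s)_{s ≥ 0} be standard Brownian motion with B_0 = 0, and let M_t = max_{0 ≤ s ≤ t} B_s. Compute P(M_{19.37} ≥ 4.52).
P(M_{19.37} ≥ 4.52) = 2·P(B_{19.37} ≥ 4.52) = 2(1 − Φ(4.52/√19.37)) ≈ 0.3044

By the reflection principle for Brownian motion, P(M_t ≥ a) = 2 · P(B_t ≥ a) for a ≥ 0. Since B_t ~ N(0, t), P(B_t ≥ 4.52) = 1 − Φ(4.52/√t) = 1 − Φ(4.52/√19.37) = 1 − Φ(1.0270). So
  P(M_{19.37} ≥ 4.52) = 2(1 − Φ(1.0270)) ≈ 0.3044.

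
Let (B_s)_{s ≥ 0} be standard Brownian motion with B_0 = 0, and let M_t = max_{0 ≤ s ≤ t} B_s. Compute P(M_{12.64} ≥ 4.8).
P(M_{12.64} ≥ 4.8) = 2·P(B_{12.64} ≥ 4.8) = 2(1 − Φ(4.8/√12.64)) ≈ 0.1770

By the reflection principle for Brownian motion, P(M_t ≥ a) = 2 · P(B_t ≥ a) for a ≥ 0. Since B_t ~ N(0, t), P(B_t ≥ 4.8) = 1 − Φ(4.8/√t) = 1 − Φ(4.8/√12.64) = 1 − Φ(1.3501). So
  P(M_{12.64} ≥ 4.8) = 2(1 − Φ(1.3501)) ≈ 0.1770.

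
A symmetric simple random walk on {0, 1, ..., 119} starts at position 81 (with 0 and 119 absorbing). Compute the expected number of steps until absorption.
E[τ | X_0 = 81] = 3078

Let v_k = E[τ | X_0 = k]. Boundary: v_0 = v_119 = 0. Recurrence: v_k = 1 + (v_{k-1} + v_{k+1})/2 for 1 ≤ k ≤ 118. The particular solution to v_k − (v_{k-1} + v_{k+1})/2 = 1 is v_k = −k^2. Adding homogeneous solution A + B k and matching boundaries gives v_k = k (119 − k). Substituting k = 81: v_81 = 81 · 38 = 3078.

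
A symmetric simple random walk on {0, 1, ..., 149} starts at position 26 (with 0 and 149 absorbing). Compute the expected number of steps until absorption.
E[τ | X_0 = 26] = 3198

Let v_k = E[τ | X_0 = k]. Boundary: v_0 = v_149 = 0. Recurrence: v_k = 1 + (v_{k-1} + v_{k+1})/2 for 1 ≤ k ≤ 148. The particular solution to v_k − (v_{k-1} + v_{k+1})/2 = 1 is v_k = −k^2. Adding homogeneous solution A + B k and matching boundaries gives v_k = k (149 − k). Substituting k = 26: v_26 = 26 · 123 = 3198.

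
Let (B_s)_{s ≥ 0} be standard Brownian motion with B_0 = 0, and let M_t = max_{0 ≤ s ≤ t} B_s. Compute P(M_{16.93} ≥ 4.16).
P(M_{16.93} ≥ 4.16) = 2·P(B_{16.93} ≥ 4.16) = 2(1 − Φ(4.16/√16.93)) ≈ 0.3120

By the reflection principle for Brownian motion, P(M_t ≥ a) = 2 · P(B_t ≥ a) for a ≥ 0. Since B_t ~ N(0, t), P(B_t ≥ 4.16) = 1 − Φ(4.16/√t) = 1 − Φ(4.16/√16.93) = 1 − Φ(1.0110). So
  P(M_{16.93} ≥ 4.16) = 2(1 − Φ(1.0110)) ≈ 0.3120.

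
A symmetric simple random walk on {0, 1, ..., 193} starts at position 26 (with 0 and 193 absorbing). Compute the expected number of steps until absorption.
E[τ | X_0 = 26] = 4342

Let v_k = E[τ | X_0 = k]. Boundary: v_0 = v_193 = 0. Recurrence: v_k = 1 + (v_{k-1} + v_{k+1})/2 for 1 ≤ k ≤ 192. The particular solution to v_k − (v_{k-1} + v_{k+1})/2 = 1 is v_k = −k^2. Adding homogeneous solution A + B k and matching boundaries gives v_k = k (193 − k). Substituting k = 26: v_26 = 26 · 167 = 4342.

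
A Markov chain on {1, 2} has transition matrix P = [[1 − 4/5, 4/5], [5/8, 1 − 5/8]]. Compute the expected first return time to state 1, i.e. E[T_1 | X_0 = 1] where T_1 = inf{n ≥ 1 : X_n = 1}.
E[T_1 | X_0 = 1] = 1/π_1 = 57/25

For an irreducible recurrent Markov chain with stationary distribution π, E[T_i | X_0 = i] = 1/π_i (Kac's formula). Here π_1 = (5/8)/(4/5 + 5/8) = (5/8)/(57/40) = 25/57, so E[T_1 | X_0 = 1] = 1/π_1 = (4/5 + 5/8)/(5/8) = (57/40)/(5/8) = 57/25.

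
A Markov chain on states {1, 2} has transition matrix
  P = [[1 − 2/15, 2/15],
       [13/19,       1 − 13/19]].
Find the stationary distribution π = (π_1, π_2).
π_1 = 195/233, π_2 = 38/233

Solve πP = π with π_1 + π_2 = 1. From πP = π: π_1 · (1 − 2/15) + π_2 · 13/19 = π_1 ⇒ π_2 · 13/19 = π_1 · 2/15 ⇒ π_2/π_1 = (2/15)/(13/19) = 38/195. Together with π_1 + π_2 = 1:
  π_1 = (13/19)/(2/15 + 13/19) = (13/19)/(233/285) = 195/233,
  π_2 = (2/15)/(2/15 + 13/19) = (2/15)/(233/285) = 38/233.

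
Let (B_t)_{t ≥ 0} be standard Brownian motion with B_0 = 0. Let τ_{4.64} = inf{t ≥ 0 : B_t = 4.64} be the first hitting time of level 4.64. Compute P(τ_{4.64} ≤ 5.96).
P(τ_{4.64} ≤ 5.96) = 2(1 − Φ(4.64/√5.96)) = 2(1 − Φ(1.9006)) ≈ 0.0574

By the reflection principle for standard BM, P(τ_b ≤ t) = 2 · P(B_t ≥ b). Since B_t ~ N(0, t), P(B_t ≥ 4.64) = 1 − Φ(4.64/√t) = 1 − Φ(4.64/√5.96) = 1 − Φ(1.9006) ≈ 0.02868. Doubling: P(τ_{4.64} ≤ 5.96) ≈ 2 · 0.02868 = 0.05736 ≈ 0.0574.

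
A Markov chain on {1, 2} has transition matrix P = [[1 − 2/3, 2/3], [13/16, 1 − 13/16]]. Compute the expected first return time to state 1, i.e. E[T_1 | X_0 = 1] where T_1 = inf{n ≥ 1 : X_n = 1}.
E[T_1 | X_0 = 1] = 1/π_1 = 71/39

For an irreducible recurrent Markov chain with stationary distribution π, E[T_i | X_0 = i] = 1/π_i (Kac's formula). Here π_1 = (13/16)/(2/3 + 13/16) = (13/16)/(71/48) = 39/71, so E[T_1 | X_0 = 1] = 1/π_1 = (2/3 + 13/16)/(13/16) = (71/48)/(13/16) = 71/39.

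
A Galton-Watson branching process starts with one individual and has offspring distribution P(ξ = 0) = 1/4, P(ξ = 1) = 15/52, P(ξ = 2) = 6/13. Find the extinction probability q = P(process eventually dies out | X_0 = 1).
q = 13/24

The pgf is f(s) = 1/4 + 15/52·s + 6/13·s². The extinction probability q is the smallest fixed point of f in [0, 1]. Setting s = f(s):
  6/13·s² + (15/52 − 1)·s + 1/4 = 0
  6/13·s² − (1/4 + 6/13)·s + 1/4 = 0
which factors as (s − 1)·(6/13·s − 1/4) = 0, giving roots s = 1 and s = (1/4)/(6/13) = 13/24.
Mean offspring μ = 15/52 + 2·6/13 = 63/52 > 1 (supercritical), so q < 1. The extinction probability is the smaller root: q = (1/4)/(6/13) = 13/24.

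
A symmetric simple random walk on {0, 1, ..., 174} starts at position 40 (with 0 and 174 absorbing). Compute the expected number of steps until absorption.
E[τ | X_0 = 40] = 5360

Let v_k = E[τ | X_0 = k]. Boundary: v_0 = v_174 = 0. Recurrence: v_k = 1 + (v_{k-1} + v_{k+1})/2 for 1 ≤ k ≤ 173. The particular solution to v_k − (v_{k-1} + v_{k+1})/2 = 1 is v_k = −k^2. Adding homogeneous solution A + B k and matching boundaries gives v_k = k (174 − k). Substituting k = 40: v_40 = 40 · 134 = 5360.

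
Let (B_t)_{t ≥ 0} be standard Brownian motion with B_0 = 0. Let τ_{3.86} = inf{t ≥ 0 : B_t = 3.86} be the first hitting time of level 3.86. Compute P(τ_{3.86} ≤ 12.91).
P(τ_{3.86} ≤ 12.91) = 2(1 − Φ(3.86/√12.91)) = 2(1 − Φ(1.0743)) ≈ 0.2827

By the reflection principle for standard BM, P(τ_b ≤ t) = 2 · P(B_t ≥ b). Since B_t ~ N(0, t), P(B_t ≥ 3.86) = 1 − Φ(3.86/√t) = 1 − Φ(3.86/√12.91) = 1 − Φ(1.0743) ≈ 0.14134. Doubling: P(τ_{3.86} ≤ 12.91) ≈ 2 · 0.14134 = 0.28268 ≈ 0.2827.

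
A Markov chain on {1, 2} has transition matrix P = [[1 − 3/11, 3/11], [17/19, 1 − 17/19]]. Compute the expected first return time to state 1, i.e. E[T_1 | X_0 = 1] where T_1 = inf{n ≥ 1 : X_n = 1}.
E[T_1 | X_0 = 1] = 1/π_1 = 244/187

For an irreducible recurrent Markov chain with stationary distribution π, E[T_i | X_0 = i] = 1/π_i (Kac's formula). Here π_1 = (17/19)/(3/11 + 17/19) = (17/19)/(244/209) = 187/244, so E[T_1 | X_0 = 1] = 1/π_1 = (3/11 + 17/19)/(17/19) = (244/209)/(17/19) = 244/187.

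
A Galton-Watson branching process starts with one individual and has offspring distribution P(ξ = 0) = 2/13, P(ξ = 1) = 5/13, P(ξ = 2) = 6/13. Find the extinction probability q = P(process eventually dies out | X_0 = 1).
q = 1/3

The pgf is f(s) = 2/13 + 5/13·s + 6/13·s². The extinction probability q is the smallest fixed point of f in [0, 1]. Setting s = f(s):
  6/13·s² + (5/13 − 1)·s + 2/13 = 0
  6/13·s² − (2/13 + 6/13)·s + 2/13 = 0
which factors as (s − 1)·(6/13·s − 2/13) = 0, giving roots s = 1 and s = (2/13)/(6/13) = 1/3.
Mean offspring μ = 5/13 + 2·6/13 = 17/13 > 1 (supercritical), so q < 1. The extinction probability is the smaller root: q = (2/13)/(6/13) = 1/3.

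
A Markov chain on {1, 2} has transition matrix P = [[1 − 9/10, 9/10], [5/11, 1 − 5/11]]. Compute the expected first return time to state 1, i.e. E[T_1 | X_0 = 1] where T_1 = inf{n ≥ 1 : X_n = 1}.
E[T_1 | X_0 = 1] = 1/π_1 = 149/50

For an irreducible recurrent Markov chain with stationary distribution π, E[T_i | X_0 = i] = 1/π_i (Kac's formula). Here π_1 = (5/11)/(9/10 + 5/11) = (5/11)/(149/110) = 50/149, so E[T_1 | X_0 = 1] = 1/π_1 = (9/10 + 5/11)/(5/11) = (149/110)/(5/11) = 149/50.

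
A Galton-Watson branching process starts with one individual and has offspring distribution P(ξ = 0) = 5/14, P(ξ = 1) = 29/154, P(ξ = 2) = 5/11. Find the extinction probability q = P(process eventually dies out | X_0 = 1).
q = 11/14

The pgf is f(s) = 5/14 + 29/154·s + 5/11·s². The extinction probability q is the smallest fixed point of f in [0, 1]. Setting s = f(s):
  5/11·s² + (29/154 − 1)·s + 5/14 = 0
  5/11·s² − (5/14 + 5/11)·s + 5/14 = 0
which factors as (s − 1)·(5/11·s − 5/14) = 0, giving roots s = 1 and s = (5/14)/(5/11) = 11/14.
Mean offspring μ = 29/154 + 2·5/11 = 169/154 > 1 (supercritical), so q < 1. The extinction probability is the smaller root: q = (5/14)/(5/11) = 11/14.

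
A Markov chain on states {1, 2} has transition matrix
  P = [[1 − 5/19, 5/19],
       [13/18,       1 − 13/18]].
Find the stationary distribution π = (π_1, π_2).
π_1 = 247/337, π_2 = 90/337

Solve πP = π with π_1 + π_2 = 1. From πP = π: π_1 · (1 − 5/19) + π_2 · 13/18 = π_1 ⇒ π_2 · 13/18 = π_1 · 5/19 ⇒ π_2/π_1 = (5/19)/(13/18) = 90/247. Together with π_1 + π_2 = 1:
  π_1 = (13/18)/(5/19 + 13/18) = (13/18)/(337/342) = 247/337,
  π_2 = (5/19)/(5/19 + 13/18) = (5/19)/(337/342) = 90/337.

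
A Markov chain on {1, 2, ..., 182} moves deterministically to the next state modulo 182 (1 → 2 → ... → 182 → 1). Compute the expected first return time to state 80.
E[T_80 | X_0 = 80] = 182

The chain cycles deterministically, so starting at state 80 it returns in exactly 182 steps. Equivalently, the stationary distribution is uniform π_j = 1/182 for every state j, so by Kac's formula E[T_80] = 1/π_80 = 182.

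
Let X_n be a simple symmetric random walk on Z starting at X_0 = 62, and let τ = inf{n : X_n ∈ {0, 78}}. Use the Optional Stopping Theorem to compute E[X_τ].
E[X_τ] = 62

X_n is a martingale and τ is a bounded-mean stopping time (indeed τ is finite a.s. with bounded expectation since the walk is in a bounded region). By the OST, E[X_τ] = E[X_0] = 62. Equivalently: E[X_τ] = 78 · P(hit 78 first) + 0 · P(hit 0 first) = 78 · (62/78) = 62.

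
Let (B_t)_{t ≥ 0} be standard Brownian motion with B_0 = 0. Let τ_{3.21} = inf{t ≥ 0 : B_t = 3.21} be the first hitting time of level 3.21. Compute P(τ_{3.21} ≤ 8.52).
P(τ_{3.21} ≤ 8.52) = 2(1 − Φ(3.21/√8.52)) = 2(1 − Φ(1.0997)) ≈ 0.2715

By the reflection principle for standard BM, P(τ_b ≤ t) = 2 · P(B_t ≥ b). Since B_t ~ N(0, t), P(B_t ≥ 3.21) = 1 − Φ(3.21/√t) = 1 − Φ(3.21/√8.52) = 1 − Φ(1.0997) ≈ 0.13573. Doubling: P(τ_{3.21} ≤ 8.52) ≈ 2 · 0.13573 = 0.27146 ≈ 0.2715.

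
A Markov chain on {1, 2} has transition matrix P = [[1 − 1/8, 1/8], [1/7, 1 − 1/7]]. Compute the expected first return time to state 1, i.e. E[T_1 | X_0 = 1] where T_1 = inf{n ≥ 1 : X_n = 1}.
E[T_1 | X_0 = 1] = 1/π_1 = 15/8

For an irreducible recurrent Markov chain with stationary distribution π, E[T_i | X_0 = i] = 1/π_i (Kac's formula). Here π_1 = (1/7)/(1/8 + 1/7) = (1/7)/(15/56) = 8/15, so E[T_1 | X_0 = 1] = 1/π_1 = (1/8 + 1/7)/(1/7) = (15/56)/(1/7) = 15/8.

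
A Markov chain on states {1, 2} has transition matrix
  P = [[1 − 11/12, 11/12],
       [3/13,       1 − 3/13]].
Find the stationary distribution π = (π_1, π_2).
π_1 = 36/179, π_2 = 143/179

Solve πP = π with π_1 + π_2 = 1. From πP = π: π_1 · (1 − 11/12) + π_2 · 3/13 = π_1 ⇒ π_2 · 3/13 = π_1 · 11/12 ⇒ π_2/π_1 = (11/12)/(3/13) = 143/36. Together with π_1 + π_2 = 1:
  π_1 = (3/13)/(11/12 + 3/13) = (3/13)/(179/156) = 36/179,
  π_2 = (11/12)/(11/12 + 3/13) = (11/12)/(179/156) = 143/179.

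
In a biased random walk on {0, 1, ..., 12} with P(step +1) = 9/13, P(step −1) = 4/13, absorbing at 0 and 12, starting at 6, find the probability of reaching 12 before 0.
P(hit 12 before 0) = (1 − (4/9)^6) / (1 − (4/9)^12) = 531441/535537

Let u_k denote P(reach 12 before 0 | start at k). Boundary: u_0 = 0, u_12 = 1. Recurrence: u_k = 9/13·u_{k+1} + 4/13·u_{k-1} for 1 ≤ k ≤ 11. Try u_k = A + B·r^k with r = q/p = (4/13)/(9/13) = 4/9. Substitution satisfies the recurrence; boundary conditions give:
  u_k = (1 − r^k) / (1 − r^N) = (1 − (4/9)^6) / (1 − (4/9)^12) = 531441/535537.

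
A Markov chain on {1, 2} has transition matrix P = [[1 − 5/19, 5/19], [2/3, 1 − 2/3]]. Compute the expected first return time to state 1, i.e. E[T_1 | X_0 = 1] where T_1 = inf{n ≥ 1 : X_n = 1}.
E[T_1 | X_0 = 1] = 1/π_1 = 53/38

For an irreducible recurrent Markov chain with stationary distribution π, E[T_i | X_0 = i] = 1/π_i (Kac's formula). Here π_1 = (2/3)/(5/19 + 2/3) = (2/3)/(53/57) = 38/53, so E[T_1 | X_0 = 1] = 1/π_1 = (5/19 + 2/3)/(2/3) = (53/57)/(2/3) = 53/38.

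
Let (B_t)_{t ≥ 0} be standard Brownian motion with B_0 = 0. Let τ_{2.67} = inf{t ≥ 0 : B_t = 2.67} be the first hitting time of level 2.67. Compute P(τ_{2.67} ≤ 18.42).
P(τ_{2.67} ≤ 18.42) = 2(1 − Φ(2.67/√18.42)) = 2(1 − Φ(0.6221)) ≈ 0.5339

By the reflection principle for standard BM, P(τ_b ≤ t) = 2 · P(B_t ≥ b). Since B_t ~ N(0, t), P(B_t ≥ 2.67) = 1 − Φ(2.67/√t) = 1 − Φ(2.67/√18.42) = 1 − Φ(0.6221) ≈ 0.26694. Doubling: P(τ_{2.67} ≤ 18.42) ≈ 2 · 0.26694 = 0.53388 ≈ 0.5339.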